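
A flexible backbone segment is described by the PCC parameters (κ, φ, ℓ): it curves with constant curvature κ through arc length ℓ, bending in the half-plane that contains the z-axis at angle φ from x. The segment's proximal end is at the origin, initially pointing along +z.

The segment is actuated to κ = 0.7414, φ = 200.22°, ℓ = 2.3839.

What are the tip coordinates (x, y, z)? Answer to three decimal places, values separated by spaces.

-1.513 -0.557 1.323

θ = κ·ℓ = 0.7414 × 2.3839 = 1.76742 rad
ρ = (1 − cos θ)/κ = (1 − -0.19536)/0.7414 = 1.61230
z = sin θ / κ = 0.98073/0.7414 = 1.32281
x = ρ cos φ = 1.61230 × cos(200.22°) = -1.51294
y = ρ sin φ = 1.61230 × sin(200.22°) = -0.55725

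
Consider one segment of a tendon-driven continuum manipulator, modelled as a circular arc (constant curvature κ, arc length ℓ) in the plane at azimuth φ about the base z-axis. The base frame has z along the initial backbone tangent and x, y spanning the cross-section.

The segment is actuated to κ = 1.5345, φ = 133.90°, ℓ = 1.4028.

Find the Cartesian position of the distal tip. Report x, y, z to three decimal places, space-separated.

-0.700 0.728 0.544

θ = κ·ℓ = 1.5345 × 1.4028 = 2.15260 rad
ρ = (1 − cos θ)/κ = (1 − -0.54953)/1.5345 = 1.00979
z = sin θ / κ = 0.83547/1.5345 = 0.54446
x = ρ cos φ = 1.00979 × cos(133.90°) = -0.70019
y = ρ sin φ = 1.00979 × sin(133.90°) = 0.72761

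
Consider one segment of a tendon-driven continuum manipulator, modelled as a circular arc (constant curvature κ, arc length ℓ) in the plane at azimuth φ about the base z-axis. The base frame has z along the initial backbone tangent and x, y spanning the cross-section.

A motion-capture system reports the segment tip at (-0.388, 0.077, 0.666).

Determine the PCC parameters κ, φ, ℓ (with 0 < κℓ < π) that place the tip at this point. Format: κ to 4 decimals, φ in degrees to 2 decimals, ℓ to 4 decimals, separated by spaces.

ρ = √(x²+y²) = √(-0.388² + 0.077²) = 0.39557
φ = atan2(y, x) mod 360° = atan2(0.077, -0.388) = 168.7753°
|p|² = ρ² + z² = 0.39557² + 0.666² = 0.60003
κ = 2ρ / |p|² = 2×0.39557 / 0.60003 = 1.31849
θ = 2·atan2(ρ, z) = 2·atan2(0.39557, 0.666) = 1.07191 rad
ℓ = θ/κ = 1.07191/1.31849 = 0.81298

1.3185 168.78 0.8130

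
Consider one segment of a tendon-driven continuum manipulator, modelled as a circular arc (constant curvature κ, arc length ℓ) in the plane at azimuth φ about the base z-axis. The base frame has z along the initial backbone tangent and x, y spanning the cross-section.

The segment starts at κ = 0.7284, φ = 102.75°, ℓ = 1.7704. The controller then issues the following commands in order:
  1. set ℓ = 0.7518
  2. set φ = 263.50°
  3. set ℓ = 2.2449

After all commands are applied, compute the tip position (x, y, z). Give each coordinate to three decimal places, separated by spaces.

-0.165 -1.452 1.370

initial: κ=0.7284, φ=102.75°, ℓ=1.7704
cmd 1: set ℓ=0.7518 → (κ,φ,ℓ)=(0.7284,102.75°,0.7518) → tip=(-0.0443,0.1958,0.7148)
cmd 2: set φ=263.50° → (κ,φ,ℓ)=(0.7284,263.50°,0.7518) → tip=(-0.0227,-0.1995,0.7148)
cmd 3: set ℓ=2.2449 → (κ,φ,ℓ)=(0.7284,263.50°,2.2449) → tip=(-0.1654,-1.4518,1.3700)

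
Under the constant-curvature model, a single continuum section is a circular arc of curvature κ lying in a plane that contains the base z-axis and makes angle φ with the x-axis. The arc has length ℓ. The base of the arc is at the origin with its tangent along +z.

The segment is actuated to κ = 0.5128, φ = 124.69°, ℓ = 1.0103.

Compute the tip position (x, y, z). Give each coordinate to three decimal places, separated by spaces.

θ = κ·ℓ = 0.5128 × 1.0103 = 0.51808 rad
ρ = (1 − cos θ)/κ = (1 − 0.86877)/0.5128 = 0.25591
z = sin θ / κ = 0.49521/0.5128 = 0.96571
x = ρ cos φ = 0.25591 × cos(124.69°) = -0.14565
y = ρ sin φ = 0.25591 × sin(124.69°) = 0.21042

-0.146 0.210 0.966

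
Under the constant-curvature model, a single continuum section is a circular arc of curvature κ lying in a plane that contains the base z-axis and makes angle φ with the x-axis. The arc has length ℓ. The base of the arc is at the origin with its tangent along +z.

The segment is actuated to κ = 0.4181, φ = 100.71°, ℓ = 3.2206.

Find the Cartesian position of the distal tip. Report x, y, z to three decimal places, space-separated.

-0.346 1.827 2.332

θ = κ·ℓ = 0.4181 × 3.2206 = 1.34653 rad
ρ = (1 − cos θ)/κ = (1 − 0.22239)/0.4181 = 1.85987
z = sin θ / κ = 0.97496/0.4181 = 2.33188
x = ρ cos φ = 1.85987 × cos(100.71°) = -0.34563
y = ρ sin φ = 1.85987 × sin(100.71°) = 1.82747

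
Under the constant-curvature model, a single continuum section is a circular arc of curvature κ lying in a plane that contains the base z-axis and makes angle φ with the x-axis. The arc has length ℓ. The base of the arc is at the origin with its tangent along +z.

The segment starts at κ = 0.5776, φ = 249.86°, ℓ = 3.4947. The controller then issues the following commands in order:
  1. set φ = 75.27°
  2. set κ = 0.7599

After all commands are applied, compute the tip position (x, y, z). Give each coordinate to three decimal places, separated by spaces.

0.630 2.398 0.615

initial: κ=0.5776, φ=249.86°, ℓ=3.4947
cmd 1: set φ=75.27° → (κ,φ,ℓ)=(0.5776,75.27°,3.4947) → tip=(0.6308,2.3993,1.5606)
cmd 2: set κ=0.7599 → (κ,φ,ℓ)=(0.7599,75.27°,3.4947) → tip=(0.6305,2.3981,0.6146)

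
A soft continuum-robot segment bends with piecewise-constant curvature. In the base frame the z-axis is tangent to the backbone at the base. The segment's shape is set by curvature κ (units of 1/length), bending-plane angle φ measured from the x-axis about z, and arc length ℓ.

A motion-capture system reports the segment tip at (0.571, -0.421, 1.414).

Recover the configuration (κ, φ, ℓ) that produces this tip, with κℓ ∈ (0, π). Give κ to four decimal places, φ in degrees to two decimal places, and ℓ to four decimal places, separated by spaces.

ρ = √(x²+y²) = √(0.571² + -0.421²) = 0.70942
φ = atan2(y, x) mod 360° = atan2(-0.421, 0.571) = 323.5985°
|p|² = ρ² + z² = 0.70942² + 1.414² = 2.50268
κ = 2ρ / |p|² = 2×0.70942 / 2.50268 = 0.56693
θ = 2·atan2(ρ, z) = 2·atan2(0.70942, 1.414) = 0.93004 rad
ℓ = θ/κ = 0.93004/0.56693 = 1.64047

0.5669 323.60 1.6405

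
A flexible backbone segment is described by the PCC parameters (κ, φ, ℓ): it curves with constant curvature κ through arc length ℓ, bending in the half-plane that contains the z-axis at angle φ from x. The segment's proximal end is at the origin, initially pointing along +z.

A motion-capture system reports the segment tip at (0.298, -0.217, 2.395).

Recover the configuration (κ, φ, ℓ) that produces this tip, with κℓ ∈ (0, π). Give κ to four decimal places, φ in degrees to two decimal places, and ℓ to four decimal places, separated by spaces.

ρ = √(x²+y²) = √(0.298² + -0.217²) = 0.36864
φ = atan2(y, x) mod 360° = atan2(-0.217, 0.298) = 323.9383°
|p|² = ρ² + z² = 0.36864² + 2.395² = 5.87192
κ = 2ρ / |p|² = 2×0.36864 / 5.87192 = 0.12556
θ = 2·atan2(ρ, z) = 2·atan2(0.36864, 2.395) = 0.30544 rad
ℓ = θ/κ = 0.30544/0.12556 = 2.43265

0.1256 323.94 2.4326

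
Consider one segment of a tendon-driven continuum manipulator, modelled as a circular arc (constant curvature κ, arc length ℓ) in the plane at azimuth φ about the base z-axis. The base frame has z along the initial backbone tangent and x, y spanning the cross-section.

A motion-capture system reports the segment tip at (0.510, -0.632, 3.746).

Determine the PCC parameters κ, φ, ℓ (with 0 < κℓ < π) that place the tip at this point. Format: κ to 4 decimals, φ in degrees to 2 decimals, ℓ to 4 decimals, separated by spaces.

0.1106 308.90 3.8623

ρ = √(x²+y²) = √(0.510² + -0.632²) = 0.81211
φ = atan2(y, x) mod 360° = atan2(-0.632, 0.510) = 308.9022°
|p|² = ρ² + z² = 0.81211² + 3.746² = 14.69204
κ = 2ρ / |p|² = 2×0.81211 / 14.69204 = 0.11055
θ = 2·atan2(ρ, z) = 2·atan2(0.81211, 3.746) = 0.42698 rad
ℓ = θ/κ = 0.42698/0.11055 = 3.86229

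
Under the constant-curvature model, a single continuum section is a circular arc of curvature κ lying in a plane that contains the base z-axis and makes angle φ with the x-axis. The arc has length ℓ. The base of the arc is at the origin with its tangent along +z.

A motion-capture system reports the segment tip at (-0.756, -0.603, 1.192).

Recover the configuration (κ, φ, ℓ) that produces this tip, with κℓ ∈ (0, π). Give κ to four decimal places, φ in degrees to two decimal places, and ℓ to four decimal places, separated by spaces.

ρ = √(x²+y²) = √(-0.756² + -0.603²) = 0.96703
φ = atan2(y, x) mod 360° = atan2(-0.603, -0.756) = 218.5765°
|p|² = ρ² + z² = 0.96703² + 1.192² = 2.35601
κ = 2ρ / |p|² = 2×0.96703 / 2.35601 = 0.82090
θ = 2·atan2(ρ, z) = 2·atan2(0.96703, 1.192) = 1.36315 rad
ℓ = θ/κ = 1.36315/0.82090 = 1.66054

0.8209 218.58 1.6605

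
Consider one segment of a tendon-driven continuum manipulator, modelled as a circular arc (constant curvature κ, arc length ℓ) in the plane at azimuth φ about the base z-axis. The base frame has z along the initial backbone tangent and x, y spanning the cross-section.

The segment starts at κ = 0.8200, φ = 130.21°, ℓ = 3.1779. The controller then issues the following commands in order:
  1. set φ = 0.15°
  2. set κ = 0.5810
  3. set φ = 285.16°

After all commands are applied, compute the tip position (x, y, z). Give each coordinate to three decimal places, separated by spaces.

initial: κ=0.8200, φ=130.21°, ℓ=3.1779
cmd 1: set φ=0.15° → (κ,φ,ℓ)=(0.8200,0.15°,3.1779) → tip=(2.2682,0.0059,0.6225)
cmd 2: set κ=0.5810 → (κ,φ,ℓ)=(0.5810,0.15°,3.1779) → tip=(2.1895,0.0057,1.6562)
cmd 3: set φ=285.16° → (κ,φ,ℓ)=(0.5810,285.16°,3.1779) → tip=(0.5726,-2.1133,1.6562)

0.573 -2.113 1.656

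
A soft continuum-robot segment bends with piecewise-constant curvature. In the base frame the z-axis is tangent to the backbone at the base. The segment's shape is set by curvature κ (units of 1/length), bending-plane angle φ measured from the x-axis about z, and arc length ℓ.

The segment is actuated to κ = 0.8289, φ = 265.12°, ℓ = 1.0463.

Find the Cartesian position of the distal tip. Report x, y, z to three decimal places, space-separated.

-0.036 -0.424 0.920

θ = κ·ℓ = 0.8289 × 1.0463 = 0.86728 rad
ρ = (1 − cos θ)/κ = (1 − 0.64690)/0.8289 = 0.42598
z = sin θ / κ = 0.76257/0.8289 = 0.91998
x = ρ cos φ = 0.42598 × cos(265.12°) = -0.03624
y = ρ sin φ = 0.42598 × sin(265.12°) = -0.42444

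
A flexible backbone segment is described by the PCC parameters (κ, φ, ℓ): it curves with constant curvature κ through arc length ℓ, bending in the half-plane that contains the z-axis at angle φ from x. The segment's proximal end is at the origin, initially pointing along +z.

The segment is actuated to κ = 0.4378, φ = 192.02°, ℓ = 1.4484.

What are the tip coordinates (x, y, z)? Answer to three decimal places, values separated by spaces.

-0.434 -0.092 1.353

θ = κ·ℓ = 0.4378 × 1.4484 = 0.63411 rad
ρ = (1 − cos θ)/κ = (1 − 0.80560)/0.4378 = 0.44404
z = sin θ / κ = 0.59246/0.4378 = 1.35327
x = ρ cos φ = 0.44404 × cos(192.02°) = -0.43430
y = ρ sin φ = 0.44404 × sin(192.02°) = -0.09247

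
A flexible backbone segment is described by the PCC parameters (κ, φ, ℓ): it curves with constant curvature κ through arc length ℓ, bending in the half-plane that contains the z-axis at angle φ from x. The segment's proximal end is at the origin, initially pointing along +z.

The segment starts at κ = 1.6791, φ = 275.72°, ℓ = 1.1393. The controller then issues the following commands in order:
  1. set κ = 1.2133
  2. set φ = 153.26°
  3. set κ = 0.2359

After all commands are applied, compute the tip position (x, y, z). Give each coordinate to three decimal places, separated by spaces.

-0.136 0.068 1.126

initial: κ=1.6791, φ=275.72°, ℓ=1.1393
cmd 1: set κ=1.2133 → (κ,φ,ℓ)=(1.2133,275.72°,1.1393) → tip=(0.0668,-0.6664,0.8096)
cmd 2: set φ=153.26° → (κ,φ,ℓ)=(1.2133,153.26°,1.1393) → tip=(-0.5981,0.3014,0.8096)
cmd 3: set κ=0.2359 → (κ,φ,ℓ)=(0.2359,153.26°,1.1393) → tip=(-0.1359,0.0685,1.1256)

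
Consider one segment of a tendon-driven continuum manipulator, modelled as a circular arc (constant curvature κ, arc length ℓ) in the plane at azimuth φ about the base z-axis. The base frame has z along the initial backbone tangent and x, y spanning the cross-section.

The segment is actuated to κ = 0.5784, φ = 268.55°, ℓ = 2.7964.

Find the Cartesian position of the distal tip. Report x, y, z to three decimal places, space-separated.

θ = κ·ℓ = 0.5784 × 2.7964 = 1.61744 rad
ρ = (1 − cos θ)/κ = (1 − -0.04662)/0.5784 = 1.80952
z = sin θ / κ = 0.99891/0.5784 = 1.72703
x = ρ cos φ = 1.80952 × cos(268.55°) = -0.04579
y = ρ sin φ = 1.80952 × sin(268.55°) = -1.80894

-0.046 -1.809 1.727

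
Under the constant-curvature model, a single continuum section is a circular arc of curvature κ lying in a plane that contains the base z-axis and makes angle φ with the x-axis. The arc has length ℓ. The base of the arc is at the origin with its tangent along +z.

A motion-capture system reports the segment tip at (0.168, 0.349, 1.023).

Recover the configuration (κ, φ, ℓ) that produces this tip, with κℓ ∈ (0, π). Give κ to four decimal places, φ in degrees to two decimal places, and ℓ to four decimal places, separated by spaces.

0.6474 64.29 1.1181

ρ = √(x²+y²) = √(0.168² + 0.349²) = 0.38733
φ = atan2(y, x) mod 360° = atan2(0.349, 0.168) = 64.2950°
|p|² = ρ² + z² = 0.38733² + 1.023² = 1.19655
κ = 2ρ / |p|² = 2×0.38733 / 1.19655 = 0.64741
θ = 2·atan2(ρ, z) = 2·atan2(0.38733, 1.023) = 0.72389 rad
ℓ = θ/κ = 0.72389/0.64741 = 1.11812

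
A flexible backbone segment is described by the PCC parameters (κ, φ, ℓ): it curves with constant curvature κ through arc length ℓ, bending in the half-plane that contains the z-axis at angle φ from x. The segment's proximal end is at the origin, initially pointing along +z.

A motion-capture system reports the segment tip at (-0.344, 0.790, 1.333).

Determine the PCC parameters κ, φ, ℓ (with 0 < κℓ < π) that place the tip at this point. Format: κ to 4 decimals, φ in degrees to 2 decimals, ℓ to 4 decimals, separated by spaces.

ρ = √(x²+y²) = √(-0.344² + 0.790²) = 0.86165
φ = atan2(y, x) mod 360° = atan2(0.790, -0.344) = 113.5304°
|p|² = ρ² + z² = 0.86165² + 1.333² = 2.51933
κ = 2ρ / |p|² = 2×0.86165 / 2.51933 = 0.68403
θ = 2·atan2(ρ, z) = 2·atan2(0.86165, 1.333) = 1.14768 rad
ℓ = θ/κ = 1.14768/0.68403 = 1.67782

0.6840 113.53 1.6778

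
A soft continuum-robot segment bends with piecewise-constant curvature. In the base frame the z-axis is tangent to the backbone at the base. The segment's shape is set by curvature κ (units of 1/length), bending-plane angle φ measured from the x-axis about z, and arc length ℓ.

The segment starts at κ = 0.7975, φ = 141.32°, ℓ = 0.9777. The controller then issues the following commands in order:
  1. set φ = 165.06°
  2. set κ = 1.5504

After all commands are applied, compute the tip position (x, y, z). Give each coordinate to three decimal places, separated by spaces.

-0.589 0.157 0.644

initial: κ=0.7975, φ=141.32°, ℓ=0.9777
cmd 1: set φ=165.06° → (κ,φ,ℓ)=(0.7975,165.06°,0.9777) → tip=(-0.3500,0.0934,0.8816)
cmd 2: set κ=1.5504 → (κ,φ,ℓ)=(1.5504,165.06°,0.9777) → tip=(-0.5890,0.1571,0.6440)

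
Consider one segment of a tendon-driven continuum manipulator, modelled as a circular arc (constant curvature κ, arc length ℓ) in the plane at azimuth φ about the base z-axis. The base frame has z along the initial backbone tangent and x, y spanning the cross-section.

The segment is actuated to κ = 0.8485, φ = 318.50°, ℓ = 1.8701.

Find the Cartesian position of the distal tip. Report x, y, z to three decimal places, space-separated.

0.897 -0.793 1.178

θ = κ·ℓ = 0.8485 × 1.8701 = 1.58678 rad
ρ = (1 − cos θ)/κ = (1 − -0.01598)/0.8485 = 1.19739
z = sin θ / κ = 0.99987/0.8485 = 1.17840
x = ρ cos φ = 1.19739 × cos(318.50°) = 0.89679
y = ρ sin φ = 1.19739 × sin(318.50°) = -0.79341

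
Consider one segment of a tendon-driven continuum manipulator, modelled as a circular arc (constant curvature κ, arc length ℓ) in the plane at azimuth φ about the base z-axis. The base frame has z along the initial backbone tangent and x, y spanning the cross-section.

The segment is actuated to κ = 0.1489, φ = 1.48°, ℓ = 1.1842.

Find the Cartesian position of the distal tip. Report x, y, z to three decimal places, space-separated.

0.104 0.003 1.178

θ = κ·ℓ = 0.1489 × 1.1842 = 0.17633 rad
ρ = (1 − cos θ)/κ = (1 − 0.98449)/0.1489 = 0.10413
z = sin θ / κ = 0.17542/0.1489 = 1.17807
x = ρ cos φ = 0.10413 × cos(1.48°) = 0.10410
y = ρ sin φ = 0.10413 × sin(1.48°) = 0.00269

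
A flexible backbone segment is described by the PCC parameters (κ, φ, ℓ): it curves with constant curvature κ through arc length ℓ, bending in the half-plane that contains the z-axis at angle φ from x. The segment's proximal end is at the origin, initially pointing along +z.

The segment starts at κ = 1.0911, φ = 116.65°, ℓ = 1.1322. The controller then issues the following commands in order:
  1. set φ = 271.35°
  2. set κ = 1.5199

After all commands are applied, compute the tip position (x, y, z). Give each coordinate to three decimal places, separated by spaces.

0.018 -0.756 0.651

initial: κ=1.0911, φ=116.65°, ℓ=1.1322
cmd 1: set φ=271.35° → (κ,φ,ℓ)=(1.0911,271.35°,1.1322) → tip=(0.0145,-0.6146,0.8654)
cmd 2: set κ=1.5199 → (κ,φ,ℓ)=(1.5199,271.35°,1.1322) → tip=(0.0178,-0.7561,0.6505)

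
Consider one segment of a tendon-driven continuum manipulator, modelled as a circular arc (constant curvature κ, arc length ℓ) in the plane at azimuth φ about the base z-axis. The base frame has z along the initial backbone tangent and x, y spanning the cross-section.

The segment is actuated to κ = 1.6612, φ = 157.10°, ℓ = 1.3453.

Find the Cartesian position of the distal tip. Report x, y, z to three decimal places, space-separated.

θ = κ·ℓ = 1.6612 × 1.3453 = 2.23481 rad
ρ = (1 − cos θ)/κ = (1 − -0.61628)/1.6612 = 0.97296
z = sin θ / κ = 0.78752/1.6612 = 0.47407
x = ρ cos φ = 0.97296 × cos(157.10°) = -0.89628
y = ρ sin φ = 0.97296 × sin(157.10°) = 0.37860

-0.896 0.379 0.474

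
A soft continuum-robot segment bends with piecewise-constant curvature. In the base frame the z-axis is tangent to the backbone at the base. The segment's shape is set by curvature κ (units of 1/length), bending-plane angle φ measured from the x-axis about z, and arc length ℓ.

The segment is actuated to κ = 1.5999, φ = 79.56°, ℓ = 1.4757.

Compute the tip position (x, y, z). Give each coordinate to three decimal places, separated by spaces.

θ = κ·ℓ = 1.5999 × 1.4757 = 2.36097 rad
ρ = (1 − cos θ)/κ = (1 − -0.71048)/1.5999 = 1.06912
z = sin θ / κ = 0.70372/1.5999 = 0.43985
x = ρ cos φ = 1.06912 × cos(79.56°) = 0.19373
y = ρ sin φ = 1.06912 × sin(79.56°) = 1.05142

0.194 1.051 0.440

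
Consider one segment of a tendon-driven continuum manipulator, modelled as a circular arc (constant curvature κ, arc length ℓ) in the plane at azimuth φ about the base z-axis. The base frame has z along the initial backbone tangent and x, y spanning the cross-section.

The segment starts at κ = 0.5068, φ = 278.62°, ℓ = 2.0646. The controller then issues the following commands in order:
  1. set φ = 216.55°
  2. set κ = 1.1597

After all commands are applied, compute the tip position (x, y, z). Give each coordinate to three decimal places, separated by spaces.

initial: κ=0.5068, φ=278.62°, ℓ=2.0646
cmd 1: set φ=216.55° → (κ,φ,ℓ)=(0.5068,216.55°,2.0646) → tip=(-0.7914,-0.5867,1.7080)
cmd 2: set κ=1.1597 → (κ,φ,ℓ)=(1.1597,216.55°,2.0646) → tip=(-1.2008,-0.8902,0.5861)

-1.201 -0.890 0.586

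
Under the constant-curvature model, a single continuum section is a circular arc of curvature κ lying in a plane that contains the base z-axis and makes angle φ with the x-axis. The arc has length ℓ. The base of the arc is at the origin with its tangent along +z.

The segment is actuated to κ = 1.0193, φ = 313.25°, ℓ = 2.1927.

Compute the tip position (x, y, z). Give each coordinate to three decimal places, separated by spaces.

1.087 -1.155 0.772

θ = κ·ℓ = 1.0193 × 2.1927 = 2.23502 rad
ρ = (1 − cos θ)/κ = (1 − -0.61645)/1.0193 = 1.58584
z = sin θ / κ = 0.78740/1.0193 = 0.77249
x = ρ cos φ = 1.58584 × cos(313.25°) = 1.08659
y = ρ sin φ = 1.58584 × sin(313.25°) = -1.15508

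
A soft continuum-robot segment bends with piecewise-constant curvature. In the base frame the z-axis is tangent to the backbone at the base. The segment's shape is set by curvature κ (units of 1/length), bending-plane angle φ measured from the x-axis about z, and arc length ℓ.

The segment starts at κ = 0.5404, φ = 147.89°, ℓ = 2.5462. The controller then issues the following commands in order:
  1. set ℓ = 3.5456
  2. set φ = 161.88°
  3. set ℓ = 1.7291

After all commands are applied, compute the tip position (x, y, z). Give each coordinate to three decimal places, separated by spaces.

initial: κ=0.5404, φ=147.89°, ℓ=2.5462
cmd 1: set ℓ=3.5456 → (κ,φ,ℓ)=(0.5404,147.89°,3.5456) → tip=(-2.0979,1.3165,1.7413)
cmd 2: set φ=161.88° → (κ,φ,ℓ)=(0.5404,161.88°,3.5456) → tip=(-2.3539,0.7703,1.7413)
cmd 3: set ℓ=1.7291 → (κ,φ,ℓ)=(0.5404,161.88°,1.7291) → tip=(-0.7135,0.2335,1.4882)

-0.714 0.233 1.488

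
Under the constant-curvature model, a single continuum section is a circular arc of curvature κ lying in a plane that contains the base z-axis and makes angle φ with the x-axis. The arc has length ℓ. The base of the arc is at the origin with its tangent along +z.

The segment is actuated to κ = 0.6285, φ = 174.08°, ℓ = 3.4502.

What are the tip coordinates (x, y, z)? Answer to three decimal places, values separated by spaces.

-2.473 0.256 1.315

θ = κ·ℓ = 0.6285 × 3.4502 = 2.16845 rad
ρ = (1 − cos θ)/κ = (1 − -0.56270)/0.6285 = 2.48640
z = sin θ / κ = 0.82666/0.6285 = 1.31529
x = ρ cos φ = 2.48640 × cos(174.08°) = -2.47314
y = ρ sin φ = 2.48640 × sin(174.08°) = 0.25645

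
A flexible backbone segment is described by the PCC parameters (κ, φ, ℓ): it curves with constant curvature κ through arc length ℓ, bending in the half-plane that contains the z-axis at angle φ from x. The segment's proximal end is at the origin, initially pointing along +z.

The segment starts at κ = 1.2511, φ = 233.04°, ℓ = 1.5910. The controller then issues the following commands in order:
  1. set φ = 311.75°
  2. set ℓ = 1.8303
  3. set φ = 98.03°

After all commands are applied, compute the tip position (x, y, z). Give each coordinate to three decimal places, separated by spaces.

-0.185 1.313 0.601

initial: κ=1.2511, φ=233.04°, ℓ=1.5910
cmd 1: set φ=311.75° → (κ,φ,ℓ)=(1.2511,311.75°,1.5910) → tip=(0.7491,-0.8393,0.7299)
cmd 2: set ℓ=1.8303 → (κ,φ,ℓ)=(1.2511,311.75°,1.8303) → tip=(0.8828,-0.9891,0.6014)
cmd 3: set φ=98.03° → (κ,φ,ℓ)=(1.2511,98.03°,1.8303) → tip=(-0.1852,1.3128,0.6014)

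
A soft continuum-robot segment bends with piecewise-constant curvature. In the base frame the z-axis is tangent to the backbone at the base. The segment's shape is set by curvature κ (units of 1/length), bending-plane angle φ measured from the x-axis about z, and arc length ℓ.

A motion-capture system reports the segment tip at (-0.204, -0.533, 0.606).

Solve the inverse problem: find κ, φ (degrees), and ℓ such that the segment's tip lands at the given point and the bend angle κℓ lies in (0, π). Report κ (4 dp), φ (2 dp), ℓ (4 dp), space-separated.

ρ = √(x²+y²) = √(-0.204² + -0.533²) = 0.57071
φ = atan2(y, x) mod 360° = atan2(-0.533, -0.204) = 249.0562°
|p|² = ρ² + z² = 0.57071² + 0.606² = 0.69294
κ = 2ρ / |p|² = 2×0.57071 / 0.69294 = 1.64720
θ = 2·atan2(ρ, z) = 2·atan2(0.57071, 0.606) = 1.51083 rad
ℓ = θ/κ = 1.51083/1.64720 = 0.91721

1.6472 249.06 0.9172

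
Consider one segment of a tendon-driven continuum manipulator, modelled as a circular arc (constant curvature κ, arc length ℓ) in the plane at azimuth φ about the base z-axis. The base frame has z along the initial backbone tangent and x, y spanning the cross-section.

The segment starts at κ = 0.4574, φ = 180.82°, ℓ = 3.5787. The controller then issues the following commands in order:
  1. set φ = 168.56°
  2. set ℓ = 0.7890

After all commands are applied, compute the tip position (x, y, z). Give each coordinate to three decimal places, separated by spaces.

-0.138 0.028 0.772

initial: κ=0.4574, φ=180.82°, ℓ=3.5787
cmd 1: set φ=168.56° → (κ,φ,ℓ)=(0.4574,168.56°,3.5787) → tip=(-2.2844,0.4623,2.1815)
cmd 2: set ℓ=0.7890 → (κ,φ,ℓ)=(0.4574,168.56°,0.7890) → tip=(-0.1380,0.0279,0.7720)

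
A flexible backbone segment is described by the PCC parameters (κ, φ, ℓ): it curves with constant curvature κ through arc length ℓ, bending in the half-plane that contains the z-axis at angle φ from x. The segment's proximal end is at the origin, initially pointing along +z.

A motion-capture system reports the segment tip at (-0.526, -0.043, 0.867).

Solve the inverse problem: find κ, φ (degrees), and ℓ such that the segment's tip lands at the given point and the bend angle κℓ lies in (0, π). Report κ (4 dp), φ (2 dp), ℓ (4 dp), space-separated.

ρ = √(x²+y²) = √(-0.526² + -0.043²) = 0.52775
φ = atan2(y, x) mod 360° = atan2(-0.043, -0.526) = 184.6735°
|p|² = ρ² + z² = 0.52775² + 0.867² = 1.03021
κ = 2ρ / |p|² = 2×0.52775 / 1.03021 = 1.02455
θ = 2·atan2(ρ, z) = 2·atan2(0.52775, 0.867) = 1.09360 rad
ℓ = θ/κ = 1.09360/1.02455 = 1.06740

1.0246 184.67 1.0674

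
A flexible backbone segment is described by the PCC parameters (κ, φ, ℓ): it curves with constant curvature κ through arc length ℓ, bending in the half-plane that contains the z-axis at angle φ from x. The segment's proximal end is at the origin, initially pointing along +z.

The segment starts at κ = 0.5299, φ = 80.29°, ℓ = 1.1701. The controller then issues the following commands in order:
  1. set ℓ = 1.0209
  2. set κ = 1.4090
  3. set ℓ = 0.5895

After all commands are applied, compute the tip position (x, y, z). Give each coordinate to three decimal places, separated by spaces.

initial: κ=0.5299, φ=80.29°, ℓ=1.1701
cmd 1: set ℓ=1.0209 → (κ,φ,ℓ)=(0.5299,80.29°,1.0209) → tip=(0.0454,0.2656,0.9718)
cmd 2: set κ=1.4090 → (κ,φ,ℓ)=(1.4090,80.29°,1.0209) → tip=(0.1039,0.6072,0.7035)
cmd 3: set ℓ=0.5895 → (κ,φ,ℓ)=(1.4090,80.29°,0.5895) → tip=(0.0390,0.2278,0.5240)

0.039 0.228 0.524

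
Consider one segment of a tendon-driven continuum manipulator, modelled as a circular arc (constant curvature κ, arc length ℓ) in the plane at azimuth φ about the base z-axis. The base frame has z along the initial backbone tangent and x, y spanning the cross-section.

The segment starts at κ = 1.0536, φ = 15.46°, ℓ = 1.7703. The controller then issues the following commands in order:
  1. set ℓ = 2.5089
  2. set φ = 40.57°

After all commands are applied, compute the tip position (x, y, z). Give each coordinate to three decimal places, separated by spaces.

1.354 1.160 0.454

initial: κ=1.0536, φ=15.46°, ℓ=1.7703
cmd 1: set ℓ=2.5089 → (κ,φ,ℓ)=(1.0536,15.46°,2.5089) → tip=(1.7184,0.4753,0.4535)
cmd 2: set φ=40.57° → (κ,φ,ℓ)=(1.0536,40.57°,2.5089) → tip=(1.3543,1.1595,0.4535)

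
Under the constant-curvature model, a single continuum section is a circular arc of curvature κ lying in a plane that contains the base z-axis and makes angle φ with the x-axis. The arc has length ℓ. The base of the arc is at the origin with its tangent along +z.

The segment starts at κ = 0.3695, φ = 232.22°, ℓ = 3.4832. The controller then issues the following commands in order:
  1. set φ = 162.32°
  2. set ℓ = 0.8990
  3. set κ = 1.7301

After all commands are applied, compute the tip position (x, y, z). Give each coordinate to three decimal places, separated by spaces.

initial: κ=0.3695, φ=232.22°, ℓ=3.4832
cmd 1: set φ=162.32° → (κ,φ,ℓ)=(0.3695,162.32°,3.4832) → tip=(-1.8566,0.5918,2.5981)
cmd 2: set ℓ=0.8990 → (κ,φ,ℓ)=(0.3695,162.32°,0.8990) → tip=(-0.1410,0.0449,0.8826)
cmd 3: set κ=1.7301 → (κ,φ,ℓ)=(1.7301,162.32°,0.8990) → tip=(-0.5422,0.1728,0.5779)

-0.542 0.173 0.578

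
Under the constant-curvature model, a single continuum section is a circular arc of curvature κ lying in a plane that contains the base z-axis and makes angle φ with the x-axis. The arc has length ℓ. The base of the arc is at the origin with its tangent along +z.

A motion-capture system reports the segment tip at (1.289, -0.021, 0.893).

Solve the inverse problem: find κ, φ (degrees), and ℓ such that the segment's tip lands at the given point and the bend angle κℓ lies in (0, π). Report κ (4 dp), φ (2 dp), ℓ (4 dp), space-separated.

1.0484 359.07 1.8410

ρ = √(x²+y²) = √(1.289² + -0.021²) = 1.28917
φ = atan2(y, x) mod 360° = atan2(-0.021, 1.289) = 359.0666°
|p|² = ρ² + z² = 1.28917² + 0.893² = 2.45941
κ = 2ρ / |p|² = 2×1.28917 / 2.45941 = 1.04836
θ = 2·atan2(ρ, z) = 2·atan2(1.28917, 0.893) = 1.92998 rad
ℓ = θ/κ = 1.92998/1.04836 = 1.84096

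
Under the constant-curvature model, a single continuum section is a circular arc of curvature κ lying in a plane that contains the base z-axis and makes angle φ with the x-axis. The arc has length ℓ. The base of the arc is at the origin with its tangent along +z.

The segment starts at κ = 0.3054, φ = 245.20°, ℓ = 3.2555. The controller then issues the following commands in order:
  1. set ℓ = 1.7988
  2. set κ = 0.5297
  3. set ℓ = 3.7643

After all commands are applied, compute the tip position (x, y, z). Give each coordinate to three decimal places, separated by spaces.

-1.117 -2.417 1.721

initial: κ=0.3054, φ=245.20°, ℓ=3.2555
cmd 1: set ℓ=1.7988 → (κ,φ,ℓ)=(0.3054,245.20°,1.7988) → tip=(-0.2021,-0.4374,1.7097)
cmd 2: set κ=0.5297 → (κ,φ,ℓ)=(0.5297,245.20°,1.7988) → tip=(-0.3331,-0.7208,1.5387)
cmd 3: set ℓ=3.7643 → (κ,φ,ℓ)=(0.5297,245.20°,3.7643) → tip=(-1.1170,-2.4175,1.7213)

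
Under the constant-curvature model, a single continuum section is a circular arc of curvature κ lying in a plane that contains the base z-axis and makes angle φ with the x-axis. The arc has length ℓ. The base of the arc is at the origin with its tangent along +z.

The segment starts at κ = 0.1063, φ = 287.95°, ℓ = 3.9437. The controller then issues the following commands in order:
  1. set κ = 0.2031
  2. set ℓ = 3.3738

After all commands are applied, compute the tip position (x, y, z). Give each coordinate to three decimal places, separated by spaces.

0.343 -1.057 3.116

initial: κ=0.1063, φ=287.95°, ℓ=3.9437
cmd 1: set κ=0.2031 → (κ,φ,ℓ)=(0.2031,287.95°,3.9437) → tip=(0.4613,-1.4239,3.5353)
cmd 2: set ℓ=3.3738 → (κ,φ,ℓ)=(0.2031,287.95°,3.3738) → tip=(0.3425,-1.0573,3.1159)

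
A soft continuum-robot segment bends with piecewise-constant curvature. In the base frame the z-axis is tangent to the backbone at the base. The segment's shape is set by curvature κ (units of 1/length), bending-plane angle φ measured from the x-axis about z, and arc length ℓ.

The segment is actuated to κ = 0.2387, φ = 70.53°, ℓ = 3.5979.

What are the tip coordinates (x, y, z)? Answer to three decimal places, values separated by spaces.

θ = κ·ℓ = 0.2387 × 3.5979 = 0.85882 rad
ρ = (1 − cos θ)/κ = (1 − 0.65333)/0.2387 = 1.45232
z = sin θ / κ = 0.75707/0.2387 = 3.17164
x = ρ cos φ = 1.45232 × cos(70.53°) = 0.48408
y = ρ sin φ = 1.45232 × sin(70.53°) = 1.36927

0.484 1.369 3.172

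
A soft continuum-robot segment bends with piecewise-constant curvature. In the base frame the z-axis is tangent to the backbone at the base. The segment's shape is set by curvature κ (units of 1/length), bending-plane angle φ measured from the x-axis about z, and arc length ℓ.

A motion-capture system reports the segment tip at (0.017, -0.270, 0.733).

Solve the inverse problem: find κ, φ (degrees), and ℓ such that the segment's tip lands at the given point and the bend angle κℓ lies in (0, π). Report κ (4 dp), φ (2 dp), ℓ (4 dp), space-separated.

ρ = √(x²+y²) = √(0.017² + -0.270²) = 0.27053
φ = atan2(y, x) mod 360° = atan2(-0.270, 0.017) = 273.6028°
|p|² = ρ² + z² = 0.27053² + 0.733² = 0.61048
κ = 2ρ / |p|² = 2×0.27053 / 0.61048 = 0.88630
θ = 2·atan2(ρ, z) = 2·atan2(0.27053, 0.733) = 0.70714 rad
ℓ = θ/κ = 0.70714/0.88630 = 0.79785

0.8863 273.60 0.7979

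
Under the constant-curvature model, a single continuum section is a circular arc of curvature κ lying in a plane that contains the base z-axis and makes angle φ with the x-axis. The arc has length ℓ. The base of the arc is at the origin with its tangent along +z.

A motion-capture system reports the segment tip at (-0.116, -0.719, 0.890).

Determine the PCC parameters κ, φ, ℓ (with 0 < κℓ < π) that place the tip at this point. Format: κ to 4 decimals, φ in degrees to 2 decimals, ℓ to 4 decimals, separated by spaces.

1.1014 260.84 1.2454

ρ = √(x²+y²) = √(-0.116² + -0.719²) = 0.72830
φ = atan2(y, x) mod 360° = atan2(-0.719, -0.116) = 260.8351°
|p|² = ρ² + z² = 0.72830² + 0.890² = 1.32252
κ = 2ρ / |p|² = 2×0.72830 / 1.32252 = 1.10138
θ = 2·atan2(ρ, z) = 2·atan2(0.72830, 0.890) = 1.37161 rad
ℓ = θ/κ = 1.37161/1.10138 = 1.24536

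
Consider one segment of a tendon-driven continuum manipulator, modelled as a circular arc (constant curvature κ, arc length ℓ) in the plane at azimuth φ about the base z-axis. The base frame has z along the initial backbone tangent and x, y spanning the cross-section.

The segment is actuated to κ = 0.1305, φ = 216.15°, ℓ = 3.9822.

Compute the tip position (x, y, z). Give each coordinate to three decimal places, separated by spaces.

θ = κ·ℓ = 0.1305 × 3.9822 = 0.51968 rad
ρ = (1 − cos θ)/κ = (1 − 0.86798)/0.1305 = 1.01165
z = sin θ / κ = 0.49660/0.1305 = 3.80536
x = ρ cos φ = 1.01165 × cos(216.15°) = -0.81688
y = ρ sin φ = 1.01165 × sin(216.15°) = -0.59677

-0.817 -0.597 3.805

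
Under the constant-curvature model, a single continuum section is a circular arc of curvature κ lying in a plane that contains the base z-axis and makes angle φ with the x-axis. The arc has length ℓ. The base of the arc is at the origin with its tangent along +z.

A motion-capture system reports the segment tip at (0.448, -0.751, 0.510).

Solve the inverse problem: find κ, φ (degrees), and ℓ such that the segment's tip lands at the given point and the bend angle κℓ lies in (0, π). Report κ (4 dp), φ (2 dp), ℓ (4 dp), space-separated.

ρ = √(x²+y²) = √(0.448² + -0.751²) = 0.87447
φ = atan2(y, x) mod 360° = atan2(-0.751, 0.448) = 300.8177°
|p|² = ρ² + z² = 0.87447² + 0.510² = 1.02480
κ = 2ρ / |p|² = 2×0.87447 / 1.02480 = 1.70662
θ = 2·atan2(ρ, z) = 2·atan2(0.87447, 0.510) = 2.08563 rad
ℓ = θ/κ = 2.08563/1.70662 = 1.22209

1.7066 300.82 1.2221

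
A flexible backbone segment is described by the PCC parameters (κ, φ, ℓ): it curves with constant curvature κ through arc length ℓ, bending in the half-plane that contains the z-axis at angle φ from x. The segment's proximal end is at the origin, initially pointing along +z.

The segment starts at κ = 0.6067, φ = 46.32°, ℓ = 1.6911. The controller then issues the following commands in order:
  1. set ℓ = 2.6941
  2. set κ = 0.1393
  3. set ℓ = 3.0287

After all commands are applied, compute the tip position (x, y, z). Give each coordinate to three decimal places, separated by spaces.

initial: κ=0.6067, φ=46.32°, ℓ=1.6911
cmd 1: set ℓ=2.6941 → (κ,φ,ℓ)=(0.6067,46.32°,2.6941) → tip=(1.2108,1.2679,1.6449)
cmd 2: set κ=0.1393 → (κ,φ,ℓ)=(0.1393,46.32°,2.6941) → tip=(0.3451,0.3613,2.6313)
cmd 3: set ℓ=3.0287 → (κ,φ,ℓ)=(0.1393,46.32°,3.0287) → tip=(0.4347,0.4552,2.9396)

0.435 0.455 2.940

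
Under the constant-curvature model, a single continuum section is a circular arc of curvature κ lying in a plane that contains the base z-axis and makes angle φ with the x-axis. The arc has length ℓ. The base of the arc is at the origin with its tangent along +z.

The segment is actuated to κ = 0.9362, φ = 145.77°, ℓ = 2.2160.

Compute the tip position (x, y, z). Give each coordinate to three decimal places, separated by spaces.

-1.309 0.891 0.935

θ = κ·ℓ = 0.9362 × 2.2160 = 2.07462 rad
ρ = (1 − cos θ)/κ = (1 − -0.48278)/0.9362 = 1.58382
z = sin θ / κ = 0.87574/0.9362 = 0.93542
x = ρ cos φ = 1.58382 × cos(145.77°) = -1.30948
y = ρ sin φ = 1.58382 × sin(145.77°) = 0.89093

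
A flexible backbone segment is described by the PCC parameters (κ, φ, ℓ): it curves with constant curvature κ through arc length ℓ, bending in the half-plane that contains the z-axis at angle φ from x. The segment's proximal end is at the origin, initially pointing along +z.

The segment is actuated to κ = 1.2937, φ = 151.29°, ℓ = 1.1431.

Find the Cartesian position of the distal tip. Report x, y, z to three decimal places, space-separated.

-0.616 0.337 0.770

θ = κ·ℓ = 1.2937 × 1.1431 = 1.47883 rad
ρ = (1 − cos θ)/κ = (1 − 0.09184)/1.2937 = 0.70199
z = sin θ / κ = 0.99577/1.2937 = 0.76971
x = ρ cos φ = 0.70199 × cos(151.29°) = -0.61569
y = ρ sin φ = 0.70199 × sin(151.29°) = 0.33722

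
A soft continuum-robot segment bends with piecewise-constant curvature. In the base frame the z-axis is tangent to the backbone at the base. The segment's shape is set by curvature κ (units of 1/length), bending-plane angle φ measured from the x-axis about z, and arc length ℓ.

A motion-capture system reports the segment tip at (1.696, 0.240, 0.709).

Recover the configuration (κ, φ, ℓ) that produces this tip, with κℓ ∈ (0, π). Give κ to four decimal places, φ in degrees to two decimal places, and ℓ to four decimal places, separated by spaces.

ρ = √(x²+y²) = √(1.696² + 0.240²) = 1.71290
φ = atan2(y, x) mod 360° = atan2(0.240, 1.696) = 8.0544°
|p|² = ρ² + z² = 1.71290² + 0.709² = 3.43670
κ = 2ρ / |p|² = 2×1.71290 / 3.43670 = 0.99683
θ = 2·atan2(ρ, z) = 2·atan2(1.71290, 0.709) = 2.35670 rad
ℓ = θ/κ = 2.35670/0.99683 = 2.36420

0.9968 8.05 2.3642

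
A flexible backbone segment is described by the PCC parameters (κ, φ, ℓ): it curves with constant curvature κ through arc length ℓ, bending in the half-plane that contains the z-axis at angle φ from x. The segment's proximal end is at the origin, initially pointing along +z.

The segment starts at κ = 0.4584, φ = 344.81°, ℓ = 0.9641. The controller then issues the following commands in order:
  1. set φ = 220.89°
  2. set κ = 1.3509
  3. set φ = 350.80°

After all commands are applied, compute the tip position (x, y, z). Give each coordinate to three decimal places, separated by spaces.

initial: κ=0.4584, φ=344.81°, ℓ=0.9641
cmd 1: set φ=220.89° → (κ,φ,ℓ)=(0.4584,220.89°,0.9641) → tip=(-0.1584,-0.1372,0.9330)
cmd 2: set κ=1.3509 → (κ,φ,ℓ)=(1.3509,220.89°,0.9641) → tip=(-0.4112,-0.3561,0.7137)
cmd 3: set φ=350.80° → (κ,φ,ℓ)=(1.3509,350.80°,0.9641) → tip=(0.5369,-0.0870,0.7137)

0.537 -0.087 0.714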